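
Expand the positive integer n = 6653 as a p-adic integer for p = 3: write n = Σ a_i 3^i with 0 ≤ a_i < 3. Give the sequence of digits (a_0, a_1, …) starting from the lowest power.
(a_0, a_1, …) = (2, 0, 1, 0, 1, 0, 0, 0, 1)

Repeated division by 3 gives the digits low-to-high: 6653 = 2 + 1·3^2 + 1·3^4 + 1·3^8. Digit sequence: (2, 0, 1, 0, 1, 0, 0, 0, 1).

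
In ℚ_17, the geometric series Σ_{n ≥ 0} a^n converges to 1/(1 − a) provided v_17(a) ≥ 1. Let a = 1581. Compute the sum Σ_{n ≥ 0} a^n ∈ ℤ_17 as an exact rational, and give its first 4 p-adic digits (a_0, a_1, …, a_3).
Σ a^n = 1/(1 − a) = -1/1580;  first 4 digits = (1, 8, 1, 1)

v_17(a) = 1 ≥ 1, so the series converges in ℤ_17 to 1/(1 − a) = 1/(1 − 1581) = -1/1580. Expand this rational in ℤ_17: compute digits iteratively via d_i = x_i mod 17, x_{i+1} = (x_i − d_i)/17. The first 4 digits are (1, 8, 1, 1).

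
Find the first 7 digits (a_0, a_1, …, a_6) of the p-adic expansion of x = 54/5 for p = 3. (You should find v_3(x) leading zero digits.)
(a_0, …, a_6) = (0, 0, 0, 1, 1, 2, 1)

v_3(54/5) = 3, so a_0 = ... = a_2 = 0. Factor out: x = 3^3 · u with u = 2/5 a unit in ℤ_3. Expand u iteratively via a_{v+i} = u_i mod 3, u_{i+1} = (u_i − a_{v+i})/3:
  u_0 = 2/5;  a_3 = 1;  u_1 = (u_0 − 1)/3 = -1/5
  u_1 = -1/5;  a_4 = 1;  u_2 = (u_1 − 1)/3 = -2/5
  u_2 = -2/5;  a_5 = 2;  u_3 = (u_2 − 2)/3 = -4/5
  u_3 = -4/5;  a_6 = 1;  u_4 = (u_3 − 1)/3 = -3/5
Digits: (0, 0, 0, 1, 1, 2, 1).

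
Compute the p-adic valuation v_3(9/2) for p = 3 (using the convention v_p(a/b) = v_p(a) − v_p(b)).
v_3(9/2) = 2

Factor powers of 3 from the numerator and denominator of the reduced fraction: 9 = 3^2 · 1 and 2 = 3^0 · 2. Apply v_p(a/b) = v_p(a) − v_p(b): v_3(9/2) = 2 − 0 = 2.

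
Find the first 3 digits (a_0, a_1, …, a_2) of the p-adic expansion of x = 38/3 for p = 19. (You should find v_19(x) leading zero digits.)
(a_0, …, a_2) = (0, 7, 6)

v_19(38/3) = 1, so a_0 = ... = a_0 = 0. Factor out: x = 19^1 · u with u = 2/3 a unit in ℤ_19. Expand u iteratively via a_{v+i} = u_i mod 19, u_{i+1} = (u_i − a_{v+i})/19:
  u_0 = 2/3;  a_1 = 7;  u_1 = (u_0 − 7)/19 = -1/3
  u_1 = -1/3;  a_2 = 6;  u_2 = (u_1 − 6)/19 = -1/3
Digits: (0, 7, 6).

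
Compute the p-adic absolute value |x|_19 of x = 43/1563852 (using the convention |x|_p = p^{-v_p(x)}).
|43/1563852|_19 = 130321

Step 1 — compute v_19(x) by factoring powers of 19 out of the numerator and denominator: v_19(43/1563852) = -4. Step 2 — apply |x|_p = p^{-v_p(x)} = 19^{4} = 130321.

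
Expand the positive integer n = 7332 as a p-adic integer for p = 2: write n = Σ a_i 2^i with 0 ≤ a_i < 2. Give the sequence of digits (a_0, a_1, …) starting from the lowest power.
(a_0, a_1, …) = (0, 0, 1, 0, 0, 1, 0, 1, 0, 0, 1, 1, 1)

Repeated division by 2 gives the digits low-to-high: 7332 = 1·2^2 + 1·2^5 + 1·2^7 + 1·2^10 + 1·2^11 + 1·2^12. Digit sequence: (0, 0, 1, 0, 0, 1, 0, 1, 0, 0, 1, 1, 1).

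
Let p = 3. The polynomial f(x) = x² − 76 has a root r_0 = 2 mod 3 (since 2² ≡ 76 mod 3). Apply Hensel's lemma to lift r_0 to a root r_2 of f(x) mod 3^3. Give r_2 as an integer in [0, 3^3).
r_2 = 20 (mod 27)

Hensel's recurrence: r_{i+1} = r_i − f(r_i)·(f′(r_i))^{-1} mod 3^{i+2}, with f′(x) = 2x. Iterate:
  r_0 = 2 (mod 3)
  r_1 = 2 (mod 9)
  r_2 = 20 (mod 27)
Final: r_2 = 20, and one checks f(r_2) ≡ 0 mod 3^3.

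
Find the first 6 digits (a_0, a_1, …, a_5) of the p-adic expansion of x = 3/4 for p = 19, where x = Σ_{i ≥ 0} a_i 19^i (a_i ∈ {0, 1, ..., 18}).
(a_0, …, a_5) = (15, 4, 14, 4, 14, 4)

v_19(3/4) = 0 (numerator and denominator both coprime to 19), so x ∈ ℤ_19^×. Compute digits iteratively via a_i = x_i mod 19, x_{i+1} = (x_i − a_i)/19, with x_0 = x:
  x_0 = 3/4;  a_0 = 15;  x_1 = (x_0 − 15)/19 = -3/4
  x_1 = -3/4;  a_1 = 4;  x_2 = (x_1 − 4)/19 = -1/4
  x_2 = -1/4;  a_2 = 14;  x_3 = (x_2 − 14)/19 = -3/4
  x_3 = -3/4;  a_3 = 4;  x_4 = (x_3 − 4)/19 = -1/4
  x_4 = -1/4;  a_4 = 14;  x_5 = (x_4 − 14)/19 = -3/4
  x_5 = -3/4;  a_5 = 4;  x_6 = (x_5 − 4)/19 = -1/4
Digits: (15, 4, 14, 4, 14, 4).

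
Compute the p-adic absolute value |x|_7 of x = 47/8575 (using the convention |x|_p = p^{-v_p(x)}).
|47/8575|_7 = 343

Step 1 — compute v_7(x) by factoring powers of 7 out of the numerator and denominator: v_7(47/8575) = -3. Step 2 — apply |x|_p = p^{-v_p(x)} = 7^{3} = 343.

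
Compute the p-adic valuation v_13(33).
v_13(33) = 0

v_13(n) is the largest exponent k such that 13^k divides n. Factor out: 33 = 13^0 · 33. (Sign doesn't affect v_p.) So v_13(33) = 0.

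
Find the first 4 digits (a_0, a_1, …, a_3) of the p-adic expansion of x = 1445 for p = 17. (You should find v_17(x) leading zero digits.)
(a_0, …, a_3) = (0, 0, 5, 0)

v_17(1445) = 2, so a_0 = ... = a_1 = 0. Factor out: x = 17^2 · u with u = 5 a unit in ℤ_17. Expand u iteratively via a_{v+i} = u_i mod 17, u_{i+1} = (u_i − a_{v+i})/17:
  u_0 = 5;  a_2 = 5;  u_1 = (u_0 − 5)/17 = 0
  u_1 = 0;  a_3 = 0;  u_2 = (u_1 − 0)/17 = 0
Digits: (0, 0, 5, 0).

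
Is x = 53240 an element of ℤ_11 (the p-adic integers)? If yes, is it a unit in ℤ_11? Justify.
x ∈ ℤ_11 but not a unit; v_11(x) = 3 > 0

ℤ_11 = {x ∈ ℚ_11 : v_11(x) ≥ 0} and ℤ_11^× = {x ∈ ℤ_11 : v_11(x) = 0}. Here v_11(53240) = v_11(num) − v_11(den) = 3; compare against these criteria.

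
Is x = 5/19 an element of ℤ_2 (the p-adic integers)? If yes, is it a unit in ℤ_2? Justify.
x ∈ ℤ_2^× (unit); v_2(x) = 0

ℤ_2 = {x ∈ ℚ_2 : v_2(x) ≥ 0} and ℤ_2^× = {x ∈ ℤ_2 : v_2(x) = 0}. Here v_2(5/19) = v_2(num) − v_2(den) = 0; compare against these criteria.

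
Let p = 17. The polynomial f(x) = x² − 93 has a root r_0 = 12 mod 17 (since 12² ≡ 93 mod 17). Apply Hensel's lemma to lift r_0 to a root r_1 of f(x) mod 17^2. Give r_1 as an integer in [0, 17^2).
r_1 = 46 (mod 289)

Hensel's recurrence: r_{i+1} = r_i − f(r_i)·(f′(r_i))^{-1} mod 17^{i+2}, with f′(x) = 2x. Iterate:
  r_0 = 12 (mod 17)
  r_1 = 46 (mod 289)
Final: r_1 = 46, and one checks f(r_1) ≡ 0 mod 17^2.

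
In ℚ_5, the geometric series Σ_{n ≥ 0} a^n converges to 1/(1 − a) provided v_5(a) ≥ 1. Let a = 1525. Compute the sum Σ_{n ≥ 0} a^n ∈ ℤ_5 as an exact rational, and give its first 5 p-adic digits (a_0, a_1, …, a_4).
Σ a^n = 1/(1 − a) = -1/1524;  first 5 digits = (1, 0, 1, 2, 3)

v_5(a) = 2 ≥ 1, so the series converges in ℤ_5 to 1/(1 − a) = 1/(1 − 1525) = -1/1524. Expand this rational in ℤ_5: compute digits iteratively via d_i = x_i mod 5, x_{i+1} = (x_i − d_i)/5. The first 5 digits are (1, 0, 1, 2, 3).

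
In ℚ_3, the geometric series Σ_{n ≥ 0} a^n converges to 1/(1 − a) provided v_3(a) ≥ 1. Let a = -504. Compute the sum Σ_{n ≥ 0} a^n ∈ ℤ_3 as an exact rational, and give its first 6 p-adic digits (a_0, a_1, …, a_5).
Σ a^n = 1/(1 − a) = 1/505;  first 6 digits = (1, 0, 1, 2, 0, 2)

v_3(a) = 2 ≥ 1, so the series converges in ℤ_3 to 1/(1 − a) = 1/(1 − (-504)) = 1/505. Expand this rational in ℤ_3: compute digits iteratively via d_i = x_i mod 3, x_{i+1} = (x_i − d_i)/3. The first 6 digits are (1, 0, 1, 2, 0, 2).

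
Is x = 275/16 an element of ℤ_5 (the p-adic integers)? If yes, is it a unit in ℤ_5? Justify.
x ∈ ℤ_5 but not a unit; v_5(x) = 2 > 0

ℤ_5 = {x ∈ ℚ_5 : v_5(x) ≥ 0} and ℤ_5^× = {x ∈ ℤ_5 : v_5(x) = 0}. Here v_5(275/16) = v_5(num) − v_5(den) = 2; compare against these criteria.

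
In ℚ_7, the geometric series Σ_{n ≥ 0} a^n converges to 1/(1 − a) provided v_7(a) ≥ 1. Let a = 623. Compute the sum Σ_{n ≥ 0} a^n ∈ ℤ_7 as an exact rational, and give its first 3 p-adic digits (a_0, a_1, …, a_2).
Σ a^n = 1/(1 − a) = -1/622;  first 3 digits = (1, 5, 2)

v_7(a) = 1 ≥ 1, so the series converges in ℤ_7 to 1/(1 − a) = 1/(1 − 623) = -1/622. Expand this rational in ℤ_7: compute digits iteratively via d_i = x_i mod 7, x_{i+1} = (x_i − d_i)/7. The first 3 digits are (1, 5, 2).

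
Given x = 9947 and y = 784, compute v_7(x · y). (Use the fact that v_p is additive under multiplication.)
v_7(7798448) = 5

v_p(x) = 3 (factor: 9947 = 7^3 · 29); v_p(y) = 2 (factor: 784 = 7^2 · 16). Additivity: v_p(xy) = v_p(x) + v_p(y) = 3 + 2 = 5. (Direct check: xy = 7798448 = 7^5 · (464).)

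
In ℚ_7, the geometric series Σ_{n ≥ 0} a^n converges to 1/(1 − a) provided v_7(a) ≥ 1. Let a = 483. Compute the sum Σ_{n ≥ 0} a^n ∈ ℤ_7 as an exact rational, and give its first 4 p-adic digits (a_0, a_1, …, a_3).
Σ a^n = 1/(1 − a) = -1/482;  first 4 digits = (1, 6, 3, 1)

v_7(a) = 1 ≥ 1, so the series converges in ℤ_7 to 1/(1 − a) = 1/(1 − 483) = -1/482. Expand this rational in ℤ_7: compute digits iteratively via d_i = x_i mod 7, x_{i+1} = (x_i − d_i)/7. The first 4 digits are (1, 6, 3, 1).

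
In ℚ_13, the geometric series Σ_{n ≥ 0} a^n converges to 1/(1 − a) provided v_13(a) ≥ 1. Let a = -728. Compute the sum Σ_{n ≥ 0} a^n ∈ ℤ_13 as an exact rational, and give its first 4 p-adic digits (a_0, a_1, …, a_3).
Σ a^n = 1/(1 − a) = 1/729;  first 4 digits = (1, 9, 11, 7)

v_13(a) = 1 ≥ 1, so the series converges in ℤ_13 to 1/(1 − a) = 1/(1 − (-728)) = 1/729. Expand this rational in ℤ_13: compute digits iteratively via d_i = x_i mod 13, x_{i+1} = (x_i − d_i)/13. The first 4 digits are (1, 9, 11, 7).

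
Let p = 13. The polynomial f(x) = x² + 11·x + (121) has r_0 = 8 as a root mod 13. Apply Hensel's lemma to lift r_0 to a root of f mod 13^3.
r_2 = 411 (mod 2197)

Hensel: r_{i+1} = r_i − f(r_i)·(f′(r_i))^{-1} mod 13^{i+2}, f′(x) = 2x + 11. Iterate:
  r_0 = 8 (mod 13)
  r_1 = 73 (mod 169)
  r_2 = 411 (mod 2197)
Final: r = 411 satisfies f(r) ≡ 0 mod 13^3.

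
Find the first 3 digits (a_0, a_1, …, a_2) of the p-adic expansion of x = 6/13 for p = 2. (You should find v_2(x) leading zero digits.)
(a_0, …, a_2) = (0, 1, 1)

v_2(6/13) = 1, so a_0 = ... = a_0 = 0. Factor out: x = 2^1 · u with u = 3/13 a unit in ℤ_2. Expand u iteratively via a_{v+i} = u_i mod 2, u_{i+1} = (u_i − a_{v+i})/2:
  u_0 = 3/13;  a_1 = 1;  u_1 = (u_0 − 1)/2 = -5/13
  u_1 = -5/13;  a_2 = 1;  u_2 = (u_1 − 1)/2 = -9/13
Digits: (0, 1, 1).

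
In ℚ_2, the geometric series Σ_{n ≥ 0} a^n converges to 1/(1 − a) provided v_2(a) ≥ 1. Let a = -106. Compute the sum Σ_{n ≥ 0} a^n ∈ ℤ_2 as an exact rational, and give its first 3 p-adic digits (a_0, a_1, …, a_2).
Σ a^n = 1/(1 − a) = 1/107;  first 3 digits = (1, 1, 0)

v_2(a) = 1 ≥ 1, so the series converges in ℤ_2 to 1/(1 − a) = 1/(1 − (-106)) = 1/107. Expand this rational in ℤ_2: compute digits iteratively via d_i = x_i mod 2, x_{i+1} = (x_i − d_i)/2. The first 3 digits are (1, 1, 0).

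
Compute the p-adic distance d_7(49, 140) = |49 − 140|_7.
d_7(49, 140) = 1/7

Step 1 — x − y = 49 − 140 = -91. Step 2 — v_7(-91) = 1 (factor: -91 = −(7^1 · 13); the sign does not affect v_p). Step 3 — |x − y|_7 = 7^{-1} = 1/7.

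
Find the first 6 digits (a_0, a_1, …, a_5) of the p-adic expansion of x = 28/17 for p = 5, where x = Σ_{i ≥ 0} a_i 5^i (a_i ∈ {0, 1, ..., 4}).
(a_0, …, a_5) = (4, 1, 0, 2, 4, 0)

v_5(28/17) = 0 (numerator and denominator both coprime to 5), so x ∈ ℤ_5^×. Compute digits iteratively via a_i = x_i mod 5, x_{i+1} = (x_i − a_i)/5, with x_0 = x:
  x_0 = 28/17;  a_0 = 4;  x_1 = (x_0 − 4)/5 = -8/17
  x_1 = -8/17;  a_1 = 1;  x_2 = (x_1 − 1)/5 = -5/17
  x_2 = -5/17;  a_2 = 0;  x_3 = (x_2 − 0)/5 = -1/17
  x_3 = -1/17;  a_3 = 2;  x_4 = (x_3 − 2)/5 = -7/17
  x_4 = -7/17;  a_4 = 4;  x_5 = (x_4 − 4)/5 = -15/17
  x_5 = -15/17;  a_5 = 0;  x_6 = (x_5 − 0)/5 = -3/17
Digits: (4, 1, 0, 2, 4, 0).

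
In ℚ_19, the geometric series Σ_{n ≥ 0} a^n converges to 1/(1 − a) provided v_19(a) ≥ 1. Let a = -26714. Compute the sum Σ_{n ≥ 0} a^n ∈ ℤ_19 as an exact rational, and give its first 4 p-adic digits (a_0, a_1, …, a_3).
Σ a^n = 1/(1 − a) = 1/26715;  first 4 digits = (1, 0, 2, 15)

v_19(a) = 2 ≥ 1, so the series converges in ℤ_19 to 1/(1 − a) = 1/(1 − (-26714)) = 1/26715. Expand this rational in ℤ_19: compute digits iteratively via d_i = x_i mod 19, x_{i+1} = (x_i − d_i)/19. The first 4 digits are (1, 0, 2, 15).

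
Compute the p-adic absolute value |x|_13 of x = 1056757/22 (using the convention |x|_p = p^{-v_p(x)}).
|1056757/22|_13 = 1/28561

Step 1 — compute v_13(x) by factoring powers of 13 out of the numerator and denominator: v_13(1056757/22) = 4. Step 2 — apply |x|_p = p^{-v_p(x)} = 13^{-4} = 1/28561.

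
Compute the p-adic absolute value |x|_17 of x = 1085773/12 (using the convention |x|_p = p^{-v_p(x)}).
|1085773/12|_17 = 1/83521

Step 1 — compute v_17(x) by factoring powers of 17 out of the numerator and denominator: v_17(1085773/12) = 4. Step 2 — apply |x|_p = p^{-v_p(x)} = 17^{-4} = 1/83521.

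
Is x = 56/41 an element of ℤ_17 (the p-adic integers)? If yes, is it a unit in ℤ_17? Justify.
x ∈ ℤ_17^× (unit); v_17(x) = 0

ℤ_17 = {x ∈ ℚ_17 : v_17(x) ≥ 0} and ℤ_17^× = {x ∈ ℤ_17 : v_17(x) = 0}. Here v_17(56/41) = v_17(num) − v_17(den) = 0; compare against these criteria.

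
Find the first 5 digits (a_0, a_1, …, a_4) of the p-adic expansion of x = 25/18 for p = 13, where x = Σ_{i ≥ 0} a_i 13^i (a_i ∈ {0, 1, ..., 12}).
(a_0, …, a_4) = (5, 12, 7, 3, 12)

v_13(25/18) = 0 (numerator and denominator both coprime to 13), so x ∈ ℤ_13^×. Compute digits iteratively via a_i = x_i mod 13, x_{i+1} = (x_i − a_i)/13, with x_0 = x:
  x_0 = 25/18;  a_0 = 5;  x_1 = (x_0 − 5)/13 = -5/18
  x_1 = -5/18;  a_1 = 12;  x_2 = (x_1 − 12)/13 = -17/18
  x_2 = -17/18;  a_2 = 7;  x_3 = (x_2 − 7)/13 = -11/18
  x_3 = -11/18;  a_3 = 3;  x_4 = (x_3 − 3)/13 = -5/18
  x_4 = -5/18;  a_4 = 12;  x_5 = (x_4 − 12)/13 = -17/18
Digits: (5, 12, 7, 3, 12).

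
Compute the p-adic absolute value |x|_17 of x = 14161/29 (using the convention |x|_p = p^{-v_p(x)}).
|14161/29|_17 = 1/289

Step 1 — compute v_17(x) by factoring powers of 17 out of the numerator and denominator: v_17(14161/29) = 2. Step 2 — apply |x|_p = p^{-v_p(x)} = 17^{-2} = 1/289.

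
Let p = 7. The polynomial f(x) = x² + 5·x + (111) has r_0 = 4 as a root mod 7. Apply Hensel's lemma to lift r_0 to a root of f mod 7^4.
r_3 = 2209 (mod 2401)

Hensel: r_{i+1} = r_i − f(r_i)·(f′(r_i))^{-1} mod 7^{i+2}, f′(x) = 2x + 5. Iterate:
  r_0 = 4 (mod 7)
  r_1 = 4 (mod 49)
  r_2 = 151 (mod 343)
  r_3 = 2209 (mod 2401)
Final: r = 2209 satisfies f(r) ≡ 0 mod 7^4.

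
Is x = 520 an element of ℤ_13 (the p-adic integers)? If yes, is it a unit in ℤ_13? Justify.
x ∈ ℤ_13 but not a unit; v_13(x) = 1 > 0

ℤ_13 = {x ∈ ℚ_13 : v_13(x) ≥ 0} and ℤ_13^× = {x ∈ ℤ_13 : v_13(x) = 0}. Here v_13(520) = v_13(num) − v_13(den) = 1; compare against these criteria.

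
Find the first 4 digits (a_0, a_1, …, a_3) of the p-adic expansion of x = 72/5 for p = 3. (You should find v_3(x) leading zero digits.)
(a_0, …, a_3) = (0, 0, 1, 2)

v_3(72/5) = 2, so a_0 = ... = a_1 = 0. Factor out: x = 3^2 · u with u = 8/5 a unit in ℤ_3. Expand u iteratively via a_{v+i} = u_i mod 3, u_{i+1} = (u_i − a_{v+i})/3:
  u_0 = 8/5;  a_2 = 1;  u_1 = (u_0 − 1)/3 = 1/5
  u_1 = 1/5;  a_3 = 2;  u_2 = (u_1 − 2)/3 = -3/5
Digits: (0, 0, 1, 2).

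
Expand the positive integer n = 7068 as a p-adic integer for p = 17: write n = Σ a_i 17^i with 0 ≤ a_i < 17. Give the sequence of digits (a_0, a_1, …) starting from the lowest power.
(a_0, a_1, …) = (13, 7, 7, 1)

Repeated division by 17 gives the digits low-to-high: 7068 = 13 + 7·17^1 + 7·17^2 + 1·17^3. Digit sequence: (13, 7, 7, 1).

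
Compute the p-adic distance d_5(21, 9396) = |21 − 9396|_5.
d_5(21, 9396) = 1/3125

Step 1 — x − y = 21 − 9396 = -9375. Step 2 — v_5(-9375) = 5 (factor: -9375 = −(5^5 · 3); the sign does not affect v_p). Step 3 — |x − y|_5 = 5^{-5} = 1/3125.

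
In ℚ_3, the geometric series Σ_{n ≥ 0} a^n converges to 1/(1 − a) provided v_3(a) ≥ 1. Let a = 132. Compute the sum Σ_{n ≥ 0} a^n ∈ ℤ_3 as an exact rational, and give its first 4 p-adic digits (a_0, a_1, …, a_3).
Σ a^n = 1/(1 − a) = -1/131;  first 4 digits = (1, 2, 0, 1)

v_3(a) = 1 ≥ 1, so the series converges in ℤ_3 to 1/(1 − a) = 1/(1 − 132) = -1/131. Expand this rational in ℤ_3: compute digits iteratively via d_i = x_i mod 3, x_{i+1} = (x_i − d_i)/3. The first 4 digits are (1, 2, 0, 1).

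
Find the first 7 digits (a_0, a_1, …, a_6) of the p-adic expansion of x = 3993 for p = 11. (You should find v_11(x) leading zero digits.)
(a_0, …, a_6) = (0, 0, 0, 3, 0, 0, 0)

v_11(3993) = 3, so a_0 = ... = a_2 = 0. Factor out: x = 11^3 · u with u = 3 a unit in ℤ_11. Expand u iteratively via a_{v+i} = u_i mod 11, u_{i+1} = (u_i − a_{v+i})/11:
  u_0 = 3;  a_3 = 3;  u_1 = (u_0 − 3)/11 = 0
  u_1 = 0;  a_4 = 0;  u_2 = (u_1 − 0)/11 = 0
  u_2 = 0;  a_5 = 0;  u_3 = (u_2 − 0)/11 = 0
  u_3 = 0;  a_6 = 0;  u_4 = (u_3 − 0)/11 = 0
Digits: (0, 0, 0, 3, 0, 0, 0).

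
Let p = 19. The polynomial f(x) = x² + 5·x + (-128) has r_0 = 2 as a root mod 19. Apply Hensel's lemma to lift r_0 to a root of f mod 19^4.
r_3 = 3384 (mod 130321)

Hensel: r_{i+1} = r_i − f(r_i)·(f′(r_i))^{-1} mod 19^{i+2}, f′(x) = 2x + 5. Iterate:
  r_0 = 2 (mod 19)
  r_1 = 135 (mod 361)
  r_2 = 3384 (mod 6859)
  r_3 = 3384 (mod 130321)
Final: r = 3384 satisfies f(r) ≡ 0 mod 19^4.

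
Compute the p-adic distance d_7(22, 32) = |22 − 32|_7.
d_7(22, 32) = 1

Step 1 — x − y = 22 − 32 = -10. Step 2 — v_7(-10) = 0 (factor: -10 = −(7^0 · 10); the sign does not affect v_p). Step 3 — |x − y|_7 = 7^{0} = 1.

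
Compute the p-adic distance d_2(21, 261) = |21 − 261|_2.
d_2(21, 261) = 1/16

Step 1 — x − y = 21 − 261 = -240. Step 2 — v_2(-240) = 4 (factor: -240 = −(2^4 · 15); the sign does not affect v_p). Step 3 — |x − y|_2 = 2^{-4} = 1/16.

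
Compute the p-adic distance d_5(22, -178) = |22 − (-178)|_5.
d_5(22, -178) = 1/25

Step 1 — x − y = 22 − (-178) = 200. Step 2 — v_5(200) = 2 (factor: 200 = (5^2 · 8); the sign does not affect v_p). Step 3 — |x − y|_5 = 5^{-2} = 1/25.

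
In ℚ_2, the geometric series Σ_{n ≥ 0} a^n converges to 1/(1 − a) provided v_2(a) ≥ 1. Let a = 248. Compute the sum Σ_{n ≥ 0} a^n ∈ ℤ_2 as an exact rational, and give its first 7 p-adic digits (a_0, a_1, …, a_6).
Σ a^n = 1/(1 − a) = -1/247;  first 7 digits = (1, 0, 0, 1, 1, 1, 0)

v_2(a) = 3 ≥ 1, so the series converges in ℤ_2 to 1/(1 − a) = 1/(1 − 248) = -1/247. Expand this rational in ℤ_2: compute digits iteratively via d_i = x_i mod 2, x_{i+1} = (x_i − d_i)/2. The first 7 digits are (1, 0, 0, 1, 1, 1, 0).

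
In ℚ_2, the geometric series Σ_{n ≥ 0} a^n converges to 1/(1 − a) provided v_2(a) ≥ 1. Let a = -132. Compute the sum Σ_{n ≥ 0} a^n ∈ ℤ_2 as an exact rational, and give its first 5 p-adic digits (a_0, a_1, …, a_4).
Σ a^n = 1/(1 − a) = 1/133;  first 5 digits = (1, 0, 1, 1, 0)

v_2(a) = 2 ≥ 1, so the series converges in ℤ_2 to 1/(1 − a) = 1/(1 − (-132)) = 1/133. Expand this rational in ℤ_2: compute digits iteratively via d_i = x_i mod 2, x_{i+1} = (x_i − d_i)/2. The first 5 digits are (1, 0, 1, 1, 0).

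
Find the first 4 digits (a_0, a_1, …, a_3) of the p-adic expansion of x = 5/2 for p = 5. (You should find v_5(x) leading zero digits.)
(a_0, …, a_3) = (0, 3, 2, 2)

v_5(5/2) = 1, so a_0 = ... = a_0 = 0. Factor out: x = 5^1 · u with u = 1/2 a unit in ℤ_5. Expand u iteratively via a_{v+i} = u_i mod 5, u_{i+1} = (u_i − a_{v+i})/5:
  u_0 = 1/2;  a_1 = 3;  u_1 = (u_0 − 3)/5 = -1/2
  u_1 = -1/2;  a_2 = 2;  u_2 = (u_1 − 2)/5 = -1/2
  u_2 = -1/2;  a_3 = 2;  u_3 = (u_2 − 2)/5 = -1/2
Digits: (0, 3, 2, 2).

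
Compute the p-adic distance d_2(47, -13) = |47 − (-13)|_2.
d_2(47, -13) = 1/4

Step 1 — x − y = 47 − (-13) = 60. Step 2 — v_2(60) = 2 (factor: 60 = (2^2 · 15); the sign does not affect v_p). Step 3 — |x − y|_2 = 2^{-2} = 1/4.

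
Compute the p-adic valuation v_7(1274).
v_7(1274) = 2

v_7(n) is the largest exponent k such that 7^k divides n. Factor out: 1274 = 7^2 · 26. (Sign doesn't affect v_p.) So v_7(1274) = 2.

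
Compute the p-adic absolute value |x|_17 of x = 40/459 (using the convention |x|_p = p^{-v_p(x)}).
|40/459|_17 = 17

Step 1 — compute v_17(x) by factoring powers of 17 out of the numerator and denominator: v_17(40/459) = -1. Step 2 — apply |x|_p = p^{-v_p(x)} = 17^{1} = 17.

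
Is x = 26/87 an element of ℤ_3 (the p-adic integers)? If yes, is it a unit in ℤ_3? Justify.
x ∉ ℤ_3 (v_3(x) = -1 < 0)

ℤ_3 = {x ∈ ℚ_3 : v_3(x) ≥ 0} and ℤ_3^× = {x ∈ ℤ_3 : v_3(x) = 0}. Here v_3(26/87) = v_3(num) − v_3(den) = -1; compare against these criteria.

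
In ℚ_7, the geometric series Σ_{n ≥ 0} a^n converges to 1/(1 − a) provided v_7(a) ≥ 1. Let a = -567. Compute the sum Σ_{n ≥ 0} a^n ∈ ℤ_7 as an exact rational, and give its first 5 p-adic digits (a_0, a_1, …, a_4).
Σ a^n = 1/(1 − a) = 1/568;  first 5 digits = (1, 3, 4, 3, 6)

v_7(a) = 1 ≥ 1, so the series converges in ℤ_7 to 1/(1 − a) = 1/(1 − (-567)) = 1/568. Expand this rational in ℤ_7: compute digits iteratively via d_i = x_i mod 7, x_{i+1} = (x_i − d_i)/7. The first 5 digits are (1, 3, 4, 3, 6).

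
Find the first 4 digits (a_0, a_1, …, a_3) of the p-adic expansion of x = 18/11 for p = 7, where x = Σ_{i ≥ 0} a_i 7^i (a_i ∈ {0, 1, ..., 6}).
(a_0, …, a_3) = (1, 2, 1, 3)

v_7(18/11) = 0 (numerator and denominator both coprime to 7), so x ∈ ℤ_7^×. Compute digits iteratively via a_i = x_i mod 7, x_{i+1} = (x_i − a_i)/7, with x_0 = x:
  x_0 = 18/11;  a_0 = 1;  x_1 = (x_0 − 1)/7 = 1/11
  x_1 = 1/11;  a_1 = 2;  x_2 = (x_1 − 2)/7 = -3/11
  x_2 = -3/11;  a_2 = 1;  x_3 = (x_2 − 1)/7 = -2/11
  x_3 = -2/11;  a_3 = 3;  x_4 = (x_3 − 3)/7 = -5/11
Digits: (1, 2, 1, 3).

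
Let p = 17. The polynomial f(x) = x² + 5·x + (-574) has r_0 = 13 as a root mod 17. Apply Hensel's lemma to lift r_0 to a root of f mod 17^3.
r_2 = 1441 (mod 4913)

Hensel: r_{i+1} = r_i − f(r_i)·(f′(r_i))^{-1} mod 17^{i+2}, f′(x) = 2x + 5. Iterate:
  r_0 = 13 (mod 17)
  r_1 = 285 (mod 289)
  r_2 = 1441 (mod 4913)
Final: r = 1441 satisfies f(r) ≡ 0 mod 17^3.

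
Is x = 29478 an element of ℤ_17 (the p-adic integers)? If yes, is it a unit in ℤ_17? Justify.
x ∈ ℤ_17 but not a unit; v_17(x) = 3 > 0

ℤ_17 = {x ∈ ℚ_17 : v_17(x) ≥ 0} and ℤ_17^× = {x ∈ ℤ_17 : v_17(x) = 0}. Here v_17(29478) = v_17(num) − v_17(den) = 3; compare against these criteria.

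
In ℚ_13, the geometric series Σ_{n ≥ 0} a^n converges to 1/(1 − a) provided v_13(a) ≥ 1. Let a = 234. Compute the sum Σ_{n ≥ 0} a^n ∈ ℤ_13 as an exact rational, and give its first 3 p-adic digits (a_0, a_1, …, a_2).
Σ a^n = 1/(1 − a) = -1/233;  first 3 digits = (1, 5, 0)

v_13(a) = 1 ≥ 1, so the series converges in ℤ_13 to 1/(1 − a) = 1/(1 − 234) = -1/233. Expand this rational in ℤ_13: compute digits iteratively via d_i = x_i mod 13, x_{i+1} = (x_i − d_i)/13. The first 3 digits are (1, 5, 0).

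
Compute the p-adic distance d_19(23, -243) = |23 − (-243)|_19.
d_19(23, -243) = 1/19

Step 1 — x − y = 23 − (-243) = 266. Step 2 — v_19(266) = 1 (factor: 266 = (19^1 · 14); the sign does not affect v_p). Step 3 — |x − y|_19 = 19^{-1} = 1/19.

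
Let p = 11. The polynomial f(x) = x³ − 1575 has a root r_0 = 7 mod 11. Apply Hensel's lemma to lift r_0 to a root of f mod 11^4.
r_3 = 10358 (mod 14641)

Hensel: r_{i+1} = r_i − f(r_i)/f′(r_i) mod 11^{i+2}, where f′(x) = 3x². Iterate:
  r_0 = 7 (mod 11)
  r_1 = 73 (mod 121)
  r_2 = 1041 (mod 1331)
  r_3 = 10358 (mod 14641)
Final: r = 10358 with f(r) ≡ 0 mod 11^4.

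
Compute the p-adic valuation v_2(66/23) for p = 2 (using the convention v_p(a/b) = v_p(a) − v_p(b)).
v_2(66/23) = 1

Factor powers of 2 from the numerator and denominator of the reduced fraction: 66 = 2^1 · 33 and 23 = 2^0 · 23. Apply v_p(a/b) = v_p(a) − v_p(b): v_2(66/23) = 1 − 0 = 1.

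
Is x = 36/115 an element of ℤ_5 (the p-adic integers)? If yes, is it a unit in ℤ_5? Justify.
x ∉ ℤ_5 (v_5(x) = -1 < 0)

ℤ_5 = {x ∈ ℚ_5 : v_5(x) ≥ 0} and ℤ_5^× = {x ∈ ℤ_5 : v_5(x) = 0}. Here v_5(36/115) = v_5(num) − v_5(den) = -1; compare against these criteria.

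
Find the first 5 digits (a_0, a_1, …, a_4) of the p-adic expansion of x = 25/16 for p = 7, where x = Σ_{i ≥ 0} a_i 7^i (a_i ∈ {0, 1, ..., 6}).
(a_0, …, a_4) = (2, 3, 0, 3, 0)

v_7(25/16) = 0 (numerator and denominator both coprime to 7), so x ∈ ℤ_7^×. Compute digits iteratively via a_i = x_i mod 7, x_{i+1} = (x_i − a_i)/7, with x_0 = x:
  x_0 = 25/16;  a_0 = 2;  x_1 = (x_0 − 2)/7 = -1/16
  x_1 = -1/16;  a_1 = 3;  x_2 = (x_1 − 3)/7 = -7/16
  x_2 = -7/16;  a_2 = 0;  x_3 = (x_2 − 0)/7 = -1/16
  x_3 = -1/16;  a_3 = 3;  x_4 = (x_3 − 3)/7 = -7/16
  x_4 = -7/16;  a_4 = 0;  x_5 = (x_4 − 0)/7 = -1/16
Digits: (2, 3, 0, 3, 0).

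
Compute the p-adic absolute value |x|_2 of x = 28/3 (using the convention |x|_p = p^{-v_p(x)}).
|28/3|_2 = 1/4

Step 1 — compute v_2(x) by factoring powers of 2 out of the numerator and denominator: v_2(28/3) = 2. Step 2 — apply |x|_p = p^{-v_p(x)} = 2^{-2} = 1/4.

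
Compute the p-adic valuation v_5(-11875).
v_5(-11875) = 4

v_5(n) is the largest exponent k such that 5^k divides n. Factor out: -11875 = -5^4 · 19. (Sign doesn't affect v_p.) So v_5(-11875) = 4.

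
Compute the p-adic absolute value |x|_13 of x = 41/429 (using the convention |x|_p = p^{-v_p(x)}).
|41/429|_13 = 13

Step 1 — compute v_13(x) by factoring powers of 13 out of the numerator and denominator: v_13(41/429) = -1. Step 2 — apply |x|_p = p^{-v_p(x)} = 13^{1} = 13.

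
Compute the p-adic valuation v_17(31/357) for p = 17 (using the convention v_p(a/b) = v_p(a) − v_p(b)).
v_17(31/357) = -1

Factor powers of 17 from the numerator and denominator of the reduced fraction: 31 = 17^0 · 31 and 357 = 17^1 · 21. Apply v_p(a/b) = v_p(a) − v_p(b): v_17(31/357) = 0 − 1 = -1.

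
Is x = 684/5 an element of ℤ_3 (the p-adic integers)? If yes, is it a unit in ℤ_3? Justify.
x ∈ ℤ_3 but not a unit; v_3(x) = 2 > 0

ℤ_3 = {x ∈ ℚ_3 : v_3(x) ≥ 0} and ℤ_3^× = {x ∈ ℤ_3 : v_3(x) = 0}. Here v_3(684/5) = v_3(num) − v_3(den) = 2; compare against these criteria.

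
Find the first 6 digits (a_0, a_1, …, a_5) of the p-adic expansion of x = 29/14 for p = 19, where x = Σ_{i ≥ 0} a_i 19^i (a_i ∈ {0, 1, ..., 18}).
(a_0, …, a_5) = (17, 6, 1, 4, 12, 17)

v_19(29/14) = 0 (numerator and denominator both coprime to 19), so x ∈ ℤ_19^×. Compute digits iteratively via a_i = x_i mod 19, x_{i+1} = (x_i − a_i)/19, with x_0 = x:
  x_0 = 29/14;  a_0 = 17;  x_1 = (x_0 − 17)/19 = -11/14
  x_1 = -11/14;  a_1 = 6;  x_2 = (x_1 − 6)/19 = -5/14
  x_2 = -5/14;  a_2 = 1;  x_3 = (x_2 − 1)/19 = -1/14
  x_3 = -1/14;  a_3 = 4;  x_4 = (x_3 − 4)/19 = -3/14
  x_4 = -3/14;  a_4 = 12;  x_5 = (x_4 − 12)/19 = -9/14
  x_5 = -9/14;  a_5 = 17;  x_6 = (x_5 − 17)/19 = -13/14
Digits: (17, 6, 1, 4, 12, 17).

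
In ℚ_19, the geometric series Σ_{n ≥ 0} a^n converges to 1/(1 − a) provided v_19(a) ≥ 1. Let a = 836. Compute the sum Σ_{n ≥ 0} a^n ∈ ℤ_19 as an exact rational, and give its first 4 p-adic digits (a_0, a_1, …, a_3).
Σ a^n = 1/(1 − a) = -1/835;  first 4 digits = (1, 6, 0, 14)

v_19(a) = 1 ≥ 1, so the series converges in ℤ_19 to 1/(1 − a) = 1/(1 − 836) = -1/835. Expand this rational in ℤ_19: compute digits iteratively via d_i = x_i mod 19, x_{i+1} = (x_i − d_i)/19. The first 4 digits are (1, 6, 0, 14).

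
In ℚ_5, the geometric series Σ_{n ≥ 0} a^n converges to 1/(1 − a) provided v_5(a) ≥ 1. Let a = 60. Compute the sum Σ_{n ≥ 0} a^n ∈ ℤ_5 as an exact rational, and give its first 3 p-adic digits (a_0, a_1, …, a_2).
Σ a^n = 1/(1 − a) = -1/59;  first 3 digits = (1, 2, 1)

v_5(a) = 1 ≥ 1, so the series converges in ℤ_5 to 1/(1 − a) = 1/(1 − 60) = -1/59. Expand this rational in ℤ_5: compute digits iteratively via d_i = x_i mod 5, x_{i+1} = (x_i − d_i)/5. The first 3 digits are (1, 2, 1).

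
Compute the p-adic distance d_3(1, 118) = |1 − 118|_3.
d_3(1, 118) = 1/9

Step 1 — x − y = 1 − 118 = -117. Step 2 — v_3(-117) = 2 (factor: -117 = −(3^2 · 13); the sign does not affect v_p). Step 3 — |x − y|_3 = 3^{-2} = 1/9.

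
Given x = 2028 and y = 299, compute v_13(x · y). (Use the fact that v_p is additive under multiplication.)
v_13(606372) = 3

v_p(x) = 2 (factor: 2028 = 13^2 · 12); v_p(y) = 1 (factor: 299 = 13^1 · 23). Additivity: v_p(xy) = v_p(x) + v_p(y) = 2 + 1 = 3. (Direct check: xy = 606372 = 13^3 · (276).)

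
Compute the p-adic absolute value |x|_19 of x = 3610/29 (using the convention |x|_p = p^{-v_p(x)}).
|3610/29|_19 = 1/361

Step 1 — compute v_19(x) by factoring powers of 19 out of the numerator and denominator: v_19(3610/29) = 2. Step 2 — apply |x|_p = p^{-v_p(x)} = 19^{-2} = 1/361.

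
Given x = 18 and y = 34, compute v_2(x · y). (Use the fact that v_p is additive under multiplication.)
v_2(612) = 2

v_p(x) = 1 (factor: 18 = 2^1 · 9); v_p(y) = 1 (factor: 34 = 2^1 · 17). Additivity: v_p(xy) = v_p(x) + v_p(y) = 1 + 1 = 2. (Direct check: xy = 612 = 2^2 · (153).)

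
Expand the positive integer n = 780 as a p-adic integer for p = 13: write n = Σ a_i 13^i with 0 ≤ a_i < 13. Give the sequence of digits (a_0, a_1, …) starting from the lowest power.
(a_0, a_1, …) = (0, 8, 4)

Repeated division by 13 gives the digits low-to-high: 780 = 8·13^1 + 4·13^2. Digit sequence: (0, 8, 4).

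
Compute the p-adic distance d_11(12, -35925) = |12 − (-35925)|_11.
d_11(12, -35925) = 1/1331

Step 1 — x − y = 12 − (-35925) = 35937. Step 2 — v_11(35937) = 3 (factor: 35937 = (11^3 · 27); the sign does not affect v_p). Step 3 — |x − y|_11 = 11^{-3} = 1/1331.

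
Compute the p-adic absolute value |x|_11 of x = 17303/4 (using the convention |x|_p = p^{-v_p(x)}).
|17303/4|_11 = 1/1331

Step 1 — compute v_11(x) by factoring powers of 11 out of the numerator and denominator: v_11(17303/4) = 3. Step 2 — apply |x|_p = p^{-v_p(x)} = 11^{-3} = 1/1331.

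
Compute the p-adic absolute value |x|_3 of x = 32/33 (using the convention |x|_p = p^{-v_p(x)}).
|32/33|_3 = 3

Step 1 — compute v_3(x) by factoring powers of 3 out of the numerator and denominator: v_3(32/33) = -1. Step 2 — apply |x|_p = p^{-v_p(x)} = 3^{1} = 3.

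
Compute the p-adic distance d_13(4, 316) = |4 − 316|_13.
d_13(4, 316) = 1/13

Step 1 — x − y = 4 − 316 = -312. Step 2 — v_13(-312) = 1 (factor: -312 = −(13^1 · 24); the sign does not affect v_p). Step 3 — |x − y|_13 = 13^{-1} = 1/13.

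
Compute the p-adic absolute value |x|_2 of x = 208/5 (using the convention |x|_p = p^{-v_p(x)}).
|208/5|_2 = 1/16

Step 1 — compute v_2(x) by factoring powers of 2 out of the numerator and denominator: v_2(208/5) = 4. Step 2 — apply |x|_p = p^{-v_p(x)} = 2^{-4} = 1/16.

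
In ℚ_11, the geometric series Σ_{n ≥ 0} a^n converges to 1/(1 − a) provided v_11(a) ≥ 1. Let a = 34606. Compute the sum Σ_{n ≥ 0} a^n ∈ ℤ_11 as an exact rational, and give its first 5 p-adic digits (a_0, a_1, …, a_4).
Σ a^n = 1/(1 − a) = -1/34605;  first 5 digits = (1, 0, 0, 4, 2)

v_11(a) = 3 ≥ 1, so the series converges in ℤ_11 to 1/(1 − a) = 1/(1 − 34606) = -1/34605. Expand this rational in ℤ_11: compute digits iteratively via d_i = x_i mod 11, x_{i+1} = (x_i − d_i)/11. The first 5 digits are (1, 0, 0, 4, 2).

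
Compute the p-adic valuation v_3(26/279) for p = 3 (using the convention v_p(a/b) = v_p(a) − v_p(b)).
v_3(26/279) = -2

Factor powers of 3 from the numerator and denominator of the reduced fraction: 26 = 3^0 · 26 and 279 = 3^2 · 31. Apply v_p(a/b) = v_p(a) − v_p(b): v_3(26/279) = 0 − 2 = -2.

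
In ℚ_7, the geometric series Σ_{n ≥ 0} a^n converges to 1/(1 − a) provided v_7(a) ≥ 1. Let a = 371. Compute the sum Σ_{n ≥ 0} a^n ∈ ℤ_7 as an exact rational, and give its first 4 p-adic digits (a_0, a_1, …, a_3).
Σ a^n = 1/(1 − a) = -1/370;  first 4 digits = (1, 4, 2, 4)

v_7(a) = 1 ≥ 1, so the series converges in ℤ_7 to 1/(1 − a) = 1/(1 − 371) = -1/370. Expand this rational in ℤ_7: compute digits iteratively via d_i = x_i mod 7, x_{i+1} = (x_i − d_i)/7. The first 4 digits are (1, 4, 2, 4).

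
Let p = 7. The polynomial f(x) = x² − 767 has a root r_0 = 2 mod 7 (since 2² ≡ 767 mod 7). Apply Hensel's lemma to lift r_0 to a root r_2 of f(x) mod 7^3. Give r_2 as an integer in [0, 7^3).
r_2 = 9 (mod 343)

Hensel's recurrence: r_{i+1} = r_i − f(r_i)·(f′(r_i))^{-1} mod 7^{i+2}, with f′(x) = 2x. Iterate:
  r_0 = 2 (mod 7)
  r_1 = 9 (mod 49)
  r_2 = 9 (mod 343)
Final: r_2 = 9, and one checks f(r_2) ≡ 0 mod 7^3.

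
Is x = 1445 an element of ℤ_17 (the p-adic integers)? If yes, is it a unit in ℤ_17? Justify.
x ∈ ℤ_17 but not a unit; v_17(x) = 2 > 0

ℤ_17 = {x ∈ ℚ_17 : v_17(x) ≥ 0} and ℤ_17^× = {x ∈ ℤ_17 : v_17(x) = 0}. Here v_17(1445) = v_17(num) − v_17(den) = 2; compare against these criteria.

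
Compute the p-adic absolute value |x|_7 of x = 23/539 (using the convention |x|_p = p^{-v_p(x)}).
|23/539|_7 = 49

Step 1 — compute v_7(x) by factoring powers of 7 out of the numerator and denominator: v_7(23/539) = -2. Step 2 — apply |x|_p = p^{-v_p(x)} = 7^{2} = 49.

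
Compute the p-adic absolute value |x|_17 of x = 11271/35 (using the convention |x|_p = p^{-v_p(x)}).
|11271/35|_17 = 1/289

Step 1 — compute v_17(x) by factoring powers of 17 out of the numerator and denominator: v_17(11271/35) = 2. Step 2 — apply |x|_p = p^{-v_p(x)} = 17^{-2} = 1/289.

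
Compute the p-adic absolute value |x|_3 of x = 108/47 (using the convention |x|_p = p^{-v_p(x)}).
|108/47|_3 = 1/27

Step 1 — compute v_3(x) by factoring powers of 3 out of the numerator and denominator: v_3(108/47) = 3. Step 2 — apply |x|_p = p^{-v_p(x)} = 3^{-3} = 1/27.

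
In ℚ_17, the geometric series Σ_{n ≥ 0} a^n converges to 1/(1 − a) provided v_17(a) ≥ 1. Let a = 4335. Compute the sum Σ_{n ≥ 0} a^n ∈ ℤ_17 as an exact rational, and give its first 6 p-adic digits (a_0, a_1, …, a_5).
Σ a^n = 1/(1 − a) = -1/4334;  first 6 digits = (1, 0, 15, 0, 4, 13)

v_17(a) = 2 ≥ 1, so the series converges in ℤ_17 to 1/(1 − a) = 1/(1 − 4335) = -1/4334. Expand this rational in ℤ_17: compute digits iteratively via d_i = x_i mod 17, x_{i+1} = (x_i − d_i)/17. The first 6 digits are (1, 0, 15, 0, 4, 13).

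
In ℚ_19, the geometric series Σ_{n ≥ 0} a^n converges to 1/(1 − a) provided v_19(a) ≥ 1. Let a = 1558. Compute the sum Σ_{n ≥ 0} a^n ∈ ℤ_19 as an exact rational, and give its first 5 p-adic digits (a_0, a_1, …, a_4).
Σ a^n = 1/(1 − a) = -1/1557;  first 5 digits = (1, 6, 2, 0, 10)

v_19(a) = 1 ≥ 1, so the series converges in ℤ_19 to 1/(1 − a) = 1/(1 − 1558) = -1/1557. Expand this rational in ℤ_19: compute digits iteratively via d_i = x_i mod 19, x_{i+1} = (x_i − d_i)/19. The first 5 digits are (1, 6, 2, 0, 10).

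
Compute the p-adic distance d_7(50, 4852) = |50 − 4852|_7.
d_7(50, 4852) = 1/2401

Step 1 — x − y = 50 − 4852 = -4802. Step 2 — v_7(-4802) = 4 (factor: -4802 = −(7^4 · 2); the sign does not affect v_p). Step 3 — |x − y|_7 = 7^{-4} = 1/2401.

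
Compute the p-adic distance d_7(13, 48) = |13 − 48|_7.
d_7(13, 48) = 1/7

Step 1 — x − y = 13 − 48 = -35. Step 2 — v_7(-35) = 1 (factor: -35 = −(7^1 · 5); the sign does not affect v_p). Step 3 — |x − y|_7 = 7^{-1} = 1/7.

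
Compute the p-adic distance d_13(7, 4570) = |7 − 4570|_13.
d_13(7, 4570) = 1/169

Step 1 — x − y = 7 − 4570 = -4563. Step 2 — v_13(-4563) = 2 (factor: -4563 = −(13^2 · 27); the sign does not affect v_p). Step 3 — |x − y|_13 = 13^{-2} = 1/169.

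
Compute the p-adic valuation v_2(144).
v_2(144) = 4

v_2(n) is the largest exponent k such that 2^k divides n. Factor out: 144 = 2^4 · 9. (Sign doesn't affect v_p.) So v_2(144) = 4.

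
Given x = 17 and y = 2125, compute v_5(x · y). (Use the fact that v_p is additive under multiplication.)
v_5(36125) = 3

v_p(x) = 0 (factor: 17 = 5^0 · 17); v_p(y) = 3 (factor: 2125 = 5^3 · 17). Additivity: v_p(xy) = v_p(x) + v_p(y) = 0 + 3 = 3. (Direct check: xy = 36125 = 5^3 · (289).)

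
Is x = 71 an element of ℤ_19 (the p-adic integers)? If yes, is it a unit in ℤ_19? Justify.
x ∈ ℤ_19^× (unit); v_19(x) = 0

ℤ_19 = {x ∈ ℚ_19 : v_19(x) ≥ 0} and ℤ_19^× = {x ∈ ℤ_19 : v_19(x) = 0}. Here v_19(71) = v_19(num) − v_19(den) = 0; compare against these criteria.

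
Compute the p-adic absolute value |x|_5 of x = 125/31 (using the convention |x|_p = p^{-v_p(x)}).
|125/31|_5 = 1/125

Step 1 — compute v_5(x) by factoring powers of 5 out of the numerator and denominator: v_5(125/31) = 3. Step 2 — apply |x|_p = p^{-v_p(x)} = 5^{-3} = 1/125.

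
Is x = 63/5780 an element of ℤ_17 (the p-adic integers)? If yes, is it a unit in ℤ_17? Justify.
x ∉ ℤ_17 (v_17(x) = -2 < 0)

ℤ_17 = {x ∈ ℚ_17 : v_17(x) ≥ 0} and ℤ_17^× = {x ∈ ℤ_17 : v_17(x) = 0}. Here v_17(63/5780) = v_17(num) − v_17(den) = -2; compare against these criteria.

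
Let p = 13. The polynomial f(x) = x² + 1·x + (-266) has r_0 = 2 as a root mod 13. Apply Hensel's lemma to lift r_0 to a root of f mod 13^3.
r_2 = 392 (mod 2197)

Hensel: r_{i+1} = r_i − f(r_i)·(f′(r_i))^{-1} mod 13^{i+2}, f′(x) = 2x + 1. Iterate:
  r_0 = 2 (mod 13)
  r_1 = 54 (mod 169)
  r_2 = 392 (mod 2197)
Final: r = 392 satisfies f(r) ≡ 0 mod 13^3.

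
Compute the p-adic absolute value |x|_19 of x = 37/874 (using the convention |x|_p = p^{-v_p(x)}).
|37/874|_19 = 19

Step 1 — compute v_19(x) by factoring powers of 19 out of the numerator and denominator: v_19(37/874) = -1. Step 2 — apply |x|_p = p^{-v_p(x)} = 19^{1} = 19.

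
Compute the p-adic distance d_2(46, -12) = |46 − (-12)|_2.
d_2(46, -12) = 1/2

Step 1 — x − y = 46 − (-12) = 58. Step 2 — v_2(58) = 1 (factor: 58 = (2^1 · 29); the sign does not affect v_p). Step 3 — |x − y|_2 = 2^{-1} = 1/2.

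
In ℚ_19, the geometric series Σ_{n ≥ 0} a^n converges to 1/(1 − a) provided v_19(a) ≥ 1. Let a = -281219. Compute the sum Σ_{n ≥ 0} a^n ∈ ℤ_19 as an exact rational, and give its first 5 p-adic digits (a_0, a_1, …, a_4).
Σ a^n = 1/(1 − a) = 1/281220;  first 5 digits = (1, 0, 0, 16, 16)

v_19(a) = 3 ≥ 1, so the series converges in ℤ_19 to 1/(1 − a) = 1/(1 − (-281219)) = 1/281220. Expand this rational in ℤ_19: compute digits iteratively via d_i = x_i mod 19, x_{i+1} = (x_i − d_i)/19. The first 5 digits are (1, 0, 0, 16, 16).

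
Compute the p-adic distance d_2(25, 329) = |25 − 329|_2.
d_2(25, 329) = 1/16

Step 1 — x − y = 25 − 329 = -304. Step 2 — v_2(-304) = 4 (factor: -304 = −(2^4 · 19); the sign does not affect v_p). Step 3 — |x − y|_2 = 2^{-4} = 1/16.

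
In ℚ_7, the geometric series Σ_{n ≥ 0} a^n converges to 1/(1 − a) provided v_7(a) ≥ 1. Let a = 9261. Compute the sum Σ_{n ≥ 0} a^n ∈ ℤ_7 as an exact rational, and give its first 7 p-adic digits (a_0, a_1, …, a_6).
Σ a^n = 1/(1 − a) = -1/9260;  first 7 digits = (1, 0, 0, 6, 3, 0, 1)

v_7(a) = 3 ≥ 1, so the series converges in ℤ_7 to 1/(1 − a) = 1/(1 − 9261) = -1/9260. Expand this rational in ℤ_7: compute digits iteratively via d_i = x_i mod 7, x_{i+1} = (x_i − d_i)/7. The first 7 digits are (1, 0, 0, 6, 3, 0, 1).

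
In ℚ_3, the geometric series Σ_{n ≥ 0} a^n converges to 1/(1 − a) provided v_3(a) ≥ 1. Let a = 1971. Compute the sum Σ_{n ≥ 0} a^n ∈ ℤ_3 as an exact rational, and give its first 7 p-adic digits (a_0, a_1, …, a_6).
Σ a^n = 1/(1 − a) = -1/1970;  first 7 digits = (1, 0, 0, 1, 0, 2, 0)

v_3(a) = 3 ≥ 1, so the series converges in ℤ_3 to 1/(1 − a) = 1/(1 − 1971) = -1/1970. Expand this rational in ℤ_3: compute digits iteratively via d_i = x_i mod 3, x_{i+1} = (x_i − d_i)/3. The first 7 digits are (1, 0, 0, 1, 0, 2, 0).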